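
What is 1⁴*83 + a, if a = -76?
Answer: 7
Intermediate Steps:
1⁴*83 + a = 1⁴*83 - 76 = 1*83 - 76 = 83 - 76 = 7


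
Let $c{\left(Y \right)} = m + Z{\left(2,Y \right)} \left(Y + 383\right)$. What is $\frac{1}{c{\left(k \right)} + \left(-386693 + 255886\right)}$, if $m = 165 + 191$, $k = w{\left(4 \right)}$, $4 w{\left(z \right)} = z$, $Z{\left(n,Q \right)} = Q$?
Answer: $- \frac{1}{130067} \approx -7.6883 \cdot 10^{-6}$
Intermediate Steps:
$w{\left(z \right)} = \frac{z}{4}$
$k = 1$ ($k = \frac{1}{4} \cdot 4 = 1$)
$m = 356$
$c{\left(Y \right)} = 356 + Y \left(383 + Y\right)$ ($c{\left(Y \right)} = 356 + Y \left(Y + 383\right) = 356 + Y \left(383 + Y\right)$)
$\frac{1}{c{\left(k \right)} + \left(-386693 + 255886\right)} = \frac{1}{\left(356 + 1^{2} + 383 \cdot 1\right) + \left(-386693 + 255886\right)} = \frac{1}{\left(356 + 1 + 383\right) - 130807} = \frac{1}{740 - 130807} = \frac{1}{-130067} = - \frac{1}{130067}$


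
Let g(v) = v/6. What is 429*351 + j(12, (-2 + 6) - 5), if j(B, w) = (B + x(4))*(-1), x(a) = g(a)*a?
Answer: 451693/3 ≈ 1.5056e+5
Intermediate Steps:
g(v) = v/6 (g(v) = v*(⅙) = v/6)
x(a) = a²/6 (x(a) = (a/6)*a = a²/6)
j(B, w) = -8/3 - B (j(B, w) = (B + (⅙)*4²)*(-1) = (B + (⅙)*16)*(-1) = (B + 8/3)*(-1) = (8/3 + B)*(-1) = -8/3 - B)
429*351 + j(12, (-2 + 6) - 5) = 429*351 + (-8/3 - 1*12) = 150579 + (-8/3 - 12) = 150579 - 44/3 = 451693/3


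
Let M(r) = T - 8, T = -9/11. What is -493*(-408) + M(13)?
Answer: 2212487/11 ≈ 2.0114e+5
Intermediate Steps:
T = -9/11 (T = -9*1/11 = -9/11 ≈ -0.81818)
M(r) = -97/11 (M(r) = -9/11 - 8 = -97/11)
-493*(-408) + M(13) = -493*(-408) - 97/11 = 201144 - 97/11 = 2212487/11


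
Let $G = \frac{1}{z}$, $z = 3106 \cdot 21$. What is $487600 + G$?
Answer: $\frac{31804197601}{65226} \approx 4.876 \cdot 10^{5}$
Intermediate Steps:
$z = 65226$
$G = \frac{1}{65226} \approx 1.5331 \cdot 10^{-5}$
$487600 + G = 487600 + \frac{1}{65226} = \frac{31804197601}{65226}$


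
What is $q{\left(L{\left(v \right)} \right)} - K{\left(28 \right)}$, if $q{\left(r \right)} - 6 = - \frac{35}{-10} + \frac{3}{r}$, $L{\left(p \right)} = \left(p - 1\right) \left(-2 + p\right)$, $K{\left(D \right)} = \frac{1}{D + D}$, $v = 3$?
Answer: $\frac{615}{56} \approx 10.982$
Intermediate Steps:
$K{\left(D \right)} = \frac{1}{2 D}$
$L{\left(p \right)} = \left(-1 + p\right) \left(-2 + p\right)$
$q{\left(r \right)} = \frac{19}{2} + \frac{3}{r}$ ($q{\left(r \right)} = 6 + \left(- \frac{35}{-10} + \frac{3}{r}\right) = 6 + \left(\left(-35\right) \left(- \frac{1}{10}\right) + \frac{3}{r}\right) = 6 + \left(\frac{7}{2} + \frac{3}{r}\right) = \frac{19}{2} + \frac{3}{r}$)
$q{\left(L{\left(v \right)} \right)} - K{\left(28 \right)} = \left(\frac{19}{2} + \frac{3}{2 + 3^{2} - 9}\right) - \frac{1}{2 \cdot 28} = \left(\frac{19}{2} + \frac{3}{2 + 9 - 9}\right) - \frac{1}{2} \cdot \frac{1}{28} = \left(\frac{19}{2} + \frac{3}{2}\right) - \frac{1}{56} = 11 - \frac{1}{56} = \frac{615}{56}$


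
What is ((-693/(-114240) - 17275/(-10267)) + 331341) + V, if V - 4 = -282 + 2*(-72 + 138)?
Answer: 18498156428411/55852480 ≈ 3.3120e+5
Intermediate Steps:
V = -146 (V = 4 + (-282 + 2*(-72 + 138)) = 4 + (-282 + 2*66) = 4 + (-282 + 132) = 4 - 150 = -146)
((-693/(-114240) - 17275/(-10267)) + 331341) + V = ((-693/(-114240) - 17275/(-10267)) + 331341) - 146 = ((-693*(-1/114240) - 17275*(-1/10267)) + 331341) - 146 = ((33/5440 + 17275/10267) + 331341) - 146 = (94314811/55852480 + 331341) - 146 = 18506310890491/55852480 - 146 = 18498156428411/55852480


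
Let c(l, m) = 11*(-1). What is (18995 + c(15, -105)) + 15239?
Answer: 34223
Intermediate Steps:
c(l, m) = -11
(18995 + c(15, -105)) + 15239 = (18995 - 11) + 15239 = 18984 + 15239 = 34223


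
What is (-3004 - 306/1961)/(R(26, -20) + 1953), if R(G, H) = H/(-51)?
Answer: -300448650/195360703 ≈ -1.5379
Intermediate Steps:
R(G, H) = -H/51 (R(G, H) = H*(-1/51) = -H/51)
(-3004 - 306/1961)/(R(26, -20) + 1953) = (-3004 - 306/1961)/(-1/51*(-20) + 1953) = (-3004 - 306*1/1961)/(20/51 + 1953) = (-3004 - 306/1961)/(99623/51) = -5891150/1961*51/99623 = -300448650/195360703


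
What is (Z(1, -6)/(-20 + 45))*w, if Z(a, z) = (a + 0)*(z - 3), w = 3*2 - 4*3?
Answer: 54/25 ≈ 2.1600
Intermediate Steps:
w = -6 (w = 6 - 12 = -6)
Z(a, z) = a*(-3 + z)
(Z(1, -6)/(-20 + 45))*w = ((1*(-3 - 6))/(-20 + 45))*(-6) = ((1*(-9))/25)*(-6) = ((1/25)*(-9))*(-6) = -9/25*(-6) = 54/25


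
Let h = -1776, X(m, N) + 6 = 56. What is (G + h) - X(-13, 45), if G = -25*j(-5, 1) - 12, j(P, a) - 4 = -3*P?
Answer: -2313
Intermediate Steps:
j(P, a) = 4 - 3*P
X(m, N) = 50 (X(m, N) = -6 + 56 = 50)
G = -487 (G = -25*(4 - 3*(-5)) - 12 = -25*(4 + 15) - 12 = -25*19 - 12 = -475 - 12 = -487)
(G + h) - X(-13, 45) = (-487 - 1776) - 1*50 = -2263 - 50 = -2313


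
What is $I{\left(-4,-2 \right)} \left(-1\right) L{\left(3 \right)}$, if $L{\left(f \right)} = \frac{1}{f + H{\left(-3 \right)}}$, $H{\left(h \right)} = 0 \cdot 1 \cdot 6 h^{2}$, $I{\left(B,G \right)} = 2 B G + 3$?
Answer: $- \frac{19}{3} \approx -6.3333$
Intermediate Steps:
$I{\left(B,G \right)} = 3 + 2 B G$ ($I{\left(B,G \right)} = 2 B G + 3 = 3 + 2 B G$)
$H{\left(h \right)} = 0$ ($H{\left(h \right)} = 0 \cdot 6 h^{2} = 0 h^{2} = 0$)
$L{\left(f \right)} = \frac{1}{f}$ ($L{\left(f \right)} = \frac{1}{f + 0} = \frac{1}{f}$)
$I{\left(-4,-2 \right)} \left(-1\right) L{\left(3 \right)} = \frac{\left(3 + 2 \left(-4\right) \left(-2\right)\right) \left(-1\right)}{3} = \left(3 + 16\right) \left(-1\right) \frac{1}{3} = 19 \left(-1\right) \frac{1}{3} = \left(-19\right) \frac{1}{3} = - \frac{19}{3}$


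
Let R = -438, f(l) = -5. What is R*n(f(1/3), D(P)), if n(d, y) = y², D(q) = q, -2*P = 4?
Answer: -1752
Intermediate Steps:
P = -2 (P = -½*4 = -2)
R*n(f(1/3), D(P)) = -438*(-2)² = -438*4 = -1752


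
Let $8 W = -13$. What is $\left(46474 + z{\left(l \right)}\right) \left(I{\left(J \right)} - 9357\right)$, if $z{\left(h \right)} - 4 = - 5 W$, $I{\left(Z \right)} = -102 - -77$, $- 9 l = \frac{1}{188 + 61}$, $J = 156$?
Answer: $- \frac{1744531299}{4} \approx -4.3613 \cdot 10^{8}$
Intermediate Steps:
$W = - \frac{13}{8}$ ($W = \frac{1}{8} \left(-13\right) = - \frac{13}{8} \approx -1.625$)
$l = - \frac{1}{2241}$ ($l = - \frac{1}{9 \left(188 + 61\right)} = - \frac{1}{9 \cdot 249} = \left(- \frac{1}{9}\right) \frac{1}{249} = - \frac{1}{2241} \approx -0.00044623$)
$I{\left(Z \right)} = -25$ ($I{\left(Z \right)} = -102 + 77 = -25$)
$z{\left(h \right)} = \frac{97}{8}$ ($z{\left(h \right)} = 4 - - \frac{65}{8} = 4 + \frac{65}{8} = \frac{97}{8}$)
$\left(46474 + z{\left(l \right)}\right) \left(I{\left(J \right)} - 9357\right) = \left(46474 + \frac{97}{8}\right) \left(-25 - 9357\right) = \frac{371889}{8} \left(-9382\right) = - \frac{1744531299}{4}$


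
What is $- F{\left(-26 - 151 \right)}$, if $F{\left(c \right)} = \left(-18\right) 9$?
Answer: $162$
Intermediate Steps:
$F{\left(c \right)} = -162$
$- F{\left(-26 - 151 \right)} = \left(-1\right) \left(-162\right) = 162$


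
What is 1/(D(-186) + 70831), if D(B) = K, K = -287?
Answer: 1/70544 ≈ 1.4176e-5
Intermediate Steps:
D(B) = -287
1/(D(-186) + 70831) = 1/(-287 + 70831) = 1/70544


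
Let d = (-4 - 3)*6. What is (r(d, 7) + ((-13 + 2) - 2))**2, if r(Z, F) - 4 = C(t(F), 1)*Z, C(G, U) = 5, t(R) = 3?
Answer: 47961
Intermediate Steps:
d = -42 (d = -7*6 = -42)
r(Z, F) = 4 + 5*Z
(r(d, 7) + ((-13 + 2) - 2))**2 = ((4 + 5*(-42)) + ((-13 + 2) - 2))**2 = ((4 - 210) + (-11 - 2))**2 = (-206 - 13)**2 = (-219)**2 = 47961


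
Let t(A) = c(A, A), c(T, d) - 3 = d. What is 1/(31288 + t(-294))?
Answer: 1/30997 ≈ 3.2261e-5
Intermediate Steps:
c(T, d) = 3 + d
t(A) = 3 + A
1/(31288 + t(-294)) = 1/(31288 + (3 - 294)) = 1/(31288 - 291) = 1/30997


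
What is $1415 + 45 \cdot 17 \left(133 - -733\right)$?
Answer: $663905$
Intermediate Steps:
$1415 + 45 \cdot 17 \left(133 - -733\right) = 1415 + 765 \left(133 + 733\right) = 1415 + 765 \cdot 866 = 1415 + 662490 = 663905$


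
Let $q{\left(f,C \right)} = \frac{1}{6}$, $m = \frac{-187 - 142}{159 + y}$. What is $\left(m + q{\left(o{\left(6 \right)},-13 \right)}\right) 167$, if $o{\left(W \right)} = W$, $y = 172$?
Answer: $- \frac{274381}{1986} \approx -138.16$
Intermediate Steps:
$m = - \frac{329}{331}$ ($m = \frac{-187 - 142}{159 + 172} = - \frac{329}{331} \approx -0.99396$)
$q{\left(f,C \right)} = \frac{1}{6}$
$\left(m + q{\left(o{\left(6 \right)},-13 \right)}\right) 167 = \left(- \frac{329}{331} + \frac{1}{6}\right) 167 = \left(- \frac{1643}{1986}\right) 167 = - \frac{274381}{1986}$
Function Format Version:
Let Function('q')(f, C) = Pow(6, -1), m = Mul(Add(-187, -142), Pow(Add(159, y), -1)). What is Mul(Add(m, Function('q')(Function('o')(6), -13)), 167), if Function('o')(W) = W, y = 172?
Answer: Rational(-274381, 1986) ≈ -138.16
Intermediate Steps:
m = Rational(-329, 331) (m = Mul(Add(-187, -142), Pow(Add(159, 172), -1)) = Mul(-329, Pow(331, -1)) = Mul(-329, Rational(1, 331)) = Rational(-329, 331) ≈ -0.99396)
Function('q')(f, C) = Rational(1, 6)
Mul(Add(m, Function('q')(Function('o')(6), -13)), 167) = Mul(Add(Rational(-329, 331), Rational(1, 6)), 167) = Mul(Rational(-1643, 1986), 167) = Rational(-274381, 1986)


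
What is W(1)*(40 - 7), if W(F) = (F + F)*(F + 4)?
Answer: 330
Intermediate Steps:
W(F) = 2*F*(4 + F) (W(F) = (2*F)*(4 + F) = 2*F*(4 + F))
W(1)*(40 - 7) = (2*1*(4 + 1))*(40 - 7) = (2*1*5)*33 = 10*33 = 330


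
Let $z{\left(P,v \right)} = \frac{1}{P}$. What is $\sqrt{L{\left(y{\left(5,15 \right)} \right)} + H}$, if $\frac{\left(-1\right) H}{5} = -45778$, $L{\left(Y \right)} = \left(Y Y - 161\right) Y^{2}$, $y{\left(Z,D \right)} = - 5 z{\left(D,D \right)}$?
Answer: $\frac{\sqrt{18538642}}{9} \approx 478.41$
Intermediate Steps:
$y{\left(Z,D \right)} = - \frac{5}{D}$
$L{\left(Y \right)} = Y^{2} \left(-161 + Y^{2}\right)$ ($L{\left(Y \right)} = \left(Y^{2} - 161\right) Y^{2} = \left(-161 + Y^{2}\right) Y^{2} = Y^{2} \left(-161 + Y^{2}\right)$)
$H = 228890$ ($H = \left(-5\right) \left(-45778\right) = 228890$)
$\sqrt{L{\left(y{\left(5,15 \right)} \right)} + H} = \sqrt{\left(- \frac{5}{15}\right)^{2} \left(-161 + \left(- \frac{5}{15}\right)^{2}\right) + 228890} = \sqrt{\left(\left(-5\right) \frac{1}{15}\right)^{2} \left(-161 + \left(\left(-5\right) \frac{1}{15}\right)^{2}\right) + 228890} = \sqrt{\left(- \frac{1}{3}\right)^{2} \left(-161 + \left(- \frac{1}{3}\right)^{2}\right) + 228890} = \sqrt{\frac{-161 + \frac{1}{9}}{9} + 228890} = \sqrt{\frac{1}{9} \left(- \frac{1448}{9}\right) + 228890} = \sqrt{- \frac{1448}{81} + 228890} = \sqrt{\frac{18538642}{81}} = \frac{\sqrt{18538642}}{9}$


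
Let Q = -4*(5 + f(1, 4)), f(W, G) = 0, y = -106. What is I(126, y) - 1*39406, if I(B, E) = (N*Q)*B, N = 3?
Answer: -46966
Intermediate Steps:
Q = -20 (Q = -4*(5 + 0) = -4*5 = -20)
I(B, E) = -60*B (I(B, E) = (3*(-20))*B = -60*B)
I(126, y) - 1*39406 = -60*126 - 1*39406 = -7560 - 39406 = -46966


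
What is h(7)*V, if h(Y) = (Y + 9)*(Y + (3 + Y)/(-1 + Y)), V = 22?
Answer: 9152/3 ≈ 3050.7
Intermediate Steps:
h(Y) = (9 + Y)*(Y + (3 + Y)/(-1 + Y))
h(7)*V = ((27 + 7**3 + 3*7 + 9*7**2)/(-1 + 7))*22 = ((27 + 343 + 21 + 9*49)/6)*22 = ((27 + 343 + 21 + 441)/6)*22 = ((1/6)*832)*22 = (416/3)*22 = 9152/3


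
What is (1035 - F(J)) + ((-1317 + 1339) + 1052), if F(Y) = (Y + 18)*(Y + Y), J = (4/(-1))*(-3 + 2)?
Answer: 1933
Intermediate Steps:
J = 4 (J = (4*(-1))*(-1) = -4*(-1) = 4)
F(Y) = 2*Y*(18 + Y) (F(Y) = (18 + Y)*(2*Y) = 2*Y*(18 + Y))
(1035 - F(J)) + ((-1317 + 1339) + 1052) = (1035 - 2*4*(18 + 4)) + ((-1317 + 1339) + 1052) = (1035 - 2*4*22) + (22 + 1052) = (1035 - 1*176) + 1074 = (1035 - 176) + 1074 = 859 + 1074 = 1933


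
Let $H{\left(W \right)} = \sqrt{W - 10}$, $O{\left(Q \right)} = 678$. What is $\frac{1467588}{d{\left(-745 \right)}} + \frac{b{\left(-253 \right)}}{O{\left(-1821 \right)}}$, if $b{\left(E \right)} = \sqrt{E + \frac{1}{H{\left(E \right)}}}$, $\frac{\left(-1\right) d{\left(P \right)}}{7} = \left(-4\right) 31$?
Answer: $\frac{366897}{217} + \frac{\sqrt{-17499757 - 263 i \sqrt{263}}}{178314} \approx 1690.8 - 0.02346 i$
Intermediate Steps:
$H{\left(W \right)} = \sqrt{-10 + W}$
$d{\left(P \right)} = 868$ ($d{\left(P \right)} = - 7 \left(\left(-4\right) 31\right) = \left(-7\right) \left(-124\right) = 868$)
$b{\left(E \right)} = \sqrt{E + \frac{1}{\sqrt{-10 + E}}}$
$\frac{1467588}{d{\left(-745 \right)}} + \frac{b{\left(-253 \right)}}{O{\left(-1821 \right)}} = \frac{1467588}{868} + \frac{\sqrt{-253 + \frac{1}{\sqrt{-10 - 253}}}}{678} = 1467588 \cdot \frac{1}{868} + \sqrt{-253 + \frac{1}{\sqrt{-263}}} \cdot \frac{1}{678} = \frac{366897}{217} + \sqrt{-253 - \frac{i \sqrt{263}}{263}} \cdot \frac{1}{678} = \frac{366897}{217} + \frac{\sqrt{-253 - \frac{i \sqrt{263}}{263}}}{678}$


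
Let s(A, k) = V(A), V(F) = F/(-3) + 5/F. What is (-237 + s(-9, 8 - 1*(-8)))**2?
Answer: 4456321/81 ≈ 55016.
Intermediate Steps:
V(F) = 5/F - F/3 (V(F) = F*(-1/3) + 5/F = -F/3 + 5/F = 5/F - F/3)
s(A, k) = 5/A - A/3
(-237 + s(-9, 8 - 1*(-8)))**2 = (-237 + (5/(-9) - 1/3*(-9)))**2 = (-237 + (5*(-1/9) + 3))**2 = (-237 + (-5/9 + 3))**2 = (-237 + 22/9)**2 = (-2111/9)**2 = 4456321/81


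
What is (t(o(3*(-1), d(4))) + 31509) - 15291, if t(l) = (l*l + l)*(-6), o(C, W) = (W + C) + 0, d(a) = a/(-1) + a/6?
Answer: 48046/3 ≈ 16015.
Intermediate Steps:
d(a) = -5*a/6 (d(a) = a*(-1) + a*(1/6) = -a + a/6 = -5*a/6)
o(C, W) = C + W (o(C, W) = (C + W) + 0 = C + W)
t(l) = -6*l - 6*l**2 (t(l) = (l**2 + l)*(-6) = (l + l**2)*(-6) = -6*l - 6*l**2)
(t(o(3*(-1), d(4))) + 31509) - 15291 = (-6*(3*(-1) - 5/6*4)*(1 + (3*(-1) - 5/6*4)) + 31509) - 15291 = (-6*(-3 - 10/3)*(1 + (-3 - 10/3)) + 31509) - 15291 = (-6*(-19/3)*(1 - 19/3) + 31509) - 15291 = (-6*(-19/3)*(-16/3) + 31509) - 15291 = (-608/3 + 31509) - 15291 = 93919/3 - 15291 = 48046/3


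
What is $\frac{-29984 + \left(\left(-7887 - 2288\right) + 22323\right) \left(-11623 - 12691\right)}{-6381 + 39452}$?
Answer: $- \frac{295396456}{33071} \approx -8932.2$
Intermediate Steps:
$\frac{-29984 + \left(\left(-7887 - 2288\right) + 22323\right) \left(-11623 - 12691\right)}{-6381 + 39452} = \frac{-29984 + \left(\left(-7887 - 2288\right) + 22323\right) \left(-24314\right)}{33071} = \left(-29984 + \left(-10175 + 22323\right) \left(-24314\right)\right) \frac{1}{33071} = \left(-29984 + 12148 \left(-24314\right)\right) \frac{1}{33071} = \left(-29984 - 295366472\right) \frac{1}{33071} = \left(-295396456\right) \frac{1}{33071} = - \frac{295396456}{33071}$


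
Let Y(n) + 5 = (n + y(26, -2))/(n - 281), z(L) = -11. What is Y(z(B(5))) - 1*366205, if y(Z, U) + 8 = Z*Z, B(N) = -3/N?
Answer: -1464849/4 ≈ -3.6621e+5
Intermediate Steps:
y(Z, U) = -8 + Z² (y(Z, U) = -8 + Z*Z = -8 + Z²)
Y(n) = -5 + (668 + n)/(-281 + n) (Y(n) = -5 + (n + (-8 + 26²))/(n - 281) = -5 + (n + (-8 + 676))/(-281 + n) = -5 + (n + 668)/(-281 + n) = -5 + (668 + n)/(-281 + n))
Y(z(B(5))) - 1*366205 = (2073 - 4*(-11))/(-281 - 11) - 1*366205 = (2073 + 44)/(-292) - 366205 = -1/292*2117 - 366205 = -29/4 - 366205 = -1464849/4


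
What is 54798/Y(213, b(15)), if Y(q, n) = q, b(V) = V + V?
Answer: 18266/71 ≈ 257.27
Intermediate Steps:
b(V) = 2*V
54798/Y(213, b(15)) = 54798/213 = 54798*(1/213) = 18266/71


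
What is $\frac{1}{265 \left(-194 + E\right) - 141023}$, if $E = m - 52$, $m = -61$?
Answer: $- \frac{1}{222378} \approx -4.4968 \cdot 10^{-6}$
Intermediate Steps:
$E = -113$ ($E = -61 - 52 = -113$)
$\frac{1}{265 \left(-194 + E\right) - 141023} = \frac{1}{265 \left(-194 - 113\right) - 141023} = \frac{1}{265 \left(-307\right) - 141023} = \frac{1}{-81355 - 141023} = \frac{1}{-222378} = - \frac{1}{222378}$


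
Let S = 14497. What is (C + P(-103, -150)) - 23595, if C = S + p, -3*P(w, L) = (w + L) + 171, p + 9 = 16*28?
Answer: -25895/3 ≈ -8631.7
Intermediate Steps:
p = 439 (p = -9 + 16*28 = -9 + 448 = 439)
P(w, L) = -57 - L/3 - w/3 (P(w, L) = -((w + L) + 171)/3 = -((L + w) + 171)/3 = -(171 + L + w)/3 = -57 - L/3 - w/3)
C = 14936 (C = 14497 + 439 = 14936)
(C + P(-103, -150)) - 23595 = (14936 + (-57 - ⅓*(-150) - ⅓*(-103))) - 23595 = (14936 + (-57 + 50 + 103/3)) - 23595 = (14936 + 82/3) - 23595 = 44890/3 - 23595 = -25895/3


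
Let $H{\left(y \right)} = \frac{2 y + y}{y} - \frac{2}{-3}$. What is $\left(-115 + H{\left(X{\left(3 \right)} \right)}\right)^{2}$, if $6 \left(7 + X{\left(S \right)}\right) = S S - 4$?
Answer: $\frac{111556}{9} \approx 12395.0$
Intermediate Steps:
$X{\left(S \right)} = - \frac{23}{3} + \frac{S^{2}}{6}$ ($X{\left(S \right)} = -7 + \frac{S S - 4}{6} = -7 + \frac{S^{2} - 4}{6} = -7 + \frac{-4 + S^{2}}{6} = -7 + \left(- \frac{2}{3} + \frac{S^{2}}{6}\right) = - \frac{23}{3} + \frac{S^{2}}{6}$)
$H{\left(y \right)} = \frac{11}{3}$ ($H{\left(y \right)} = \frac{3 y}{y} - - \frac{2}{3} = 3 + \frac{2}{3} = \frac{11}{3}$)
$\left(-115 + H{\left(X{\left(3 \right)} \right)}\right)^{2} = \left(-115 + \frac{11}{3}\right)^{2} = \left(- \frac{334}{3}\right)^{2} = \frac{111556}{9}$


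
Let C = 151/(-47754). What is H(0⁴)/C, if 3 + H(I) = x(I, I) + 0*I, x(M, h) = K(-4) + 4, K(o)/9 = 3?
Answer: -1337112/151 ≈ -8855.0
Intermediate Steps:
C = -151/47754 (C = 151*(-1/47754) = -151/47754 ≈ -0.0031620)
K(o) = 27 (K(o) = 9*3 = 27)
x(M, h) = 31 (x(M, h) = 27 + 4 = 31)
H(I) = 28 (H(I) = -3 + (31 + 0*I) = -3 + (31 + 0) = -3 + 31 = 28)
H(0⁴)/C = 28/(-151/47754) = 28*(-47754/151) = -1337112/151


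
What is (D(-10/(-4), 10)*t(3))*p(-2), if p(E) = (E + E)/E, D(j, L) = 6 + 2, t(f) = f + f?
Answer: 96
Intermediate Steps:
t(f) = 2*f
D(j, L) = 8
p(E) = 2 (p(E) = (2*E)/E = 2)
(D(-10/(-4), 10)*t(3))*p(-2) = (8*(2*3))*2 = (8*6)*2 = 48*2 = 96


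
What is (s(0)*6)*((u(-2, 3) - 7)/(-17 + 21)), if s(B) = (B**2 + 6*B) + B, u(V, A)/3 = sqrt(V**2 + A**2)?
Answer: 0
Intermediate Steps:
u(V, A) = 3*sqrt(A**2 + V**2) (u(V, A) = 3*sqrt(V**2 + A**2) = 3*sqrt(A**2 + V**2))
s(B) = B**2 + 7*B
(s(0)*6)*((u(-2, 3) - 7)/(-17 + 21)) = ((0*(7 + 0))*6)*((3*sqrt(3**2 + (-2)**2) - 7)/(-17 + 21)) = ((0*7)*6)*((3*sqrt(9 + 4) - 7)/4) = (0*6)*((3*sqrt(13) - 7)*(1/4)) = 0*((-7 + 3*sqrt(13))*(1/4)) = 0*(-7/4 + 3*sqrt(13)/4) = 0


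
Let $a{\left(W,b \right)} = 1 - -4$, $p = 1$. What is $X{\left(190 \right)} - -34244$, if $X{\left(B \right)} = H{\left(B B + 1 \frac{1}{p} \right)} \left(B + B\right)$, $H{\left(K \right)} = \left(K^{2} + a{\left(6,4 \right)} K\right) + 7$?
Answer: $495315865184$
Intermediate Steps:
$a{\left(W,b \right)} = 5$ ($a{\left(W,b \right)} = 1 + 4 = 5$)
$H{\left(K \right)} = 7 + K^{2} + 5 K$ ($H{\left(K \right)} = \left(K^{2} + 5 K\right) + 7 = 7 + K^{2} + 5 K$)
$X{\left(B \right)} = 2 B \left(12 + \left(1 + B^{2}\right)^{2} + 5 B^{2}\right)$ ($X{\left(B \right)} = \left(7 + \left(B B + 1 \cdot 1^{-1}\right)^{2} + 5 \left(B B + 1 \cdot 1^{-1}\right)\right) \left(B + B\right) = \left(7 + \left(B^{2} + 1 \cdot 1\right)^{2} + 5 \left(B^{2} + 1 \cdot 1\right)\right) 2 B = \left(7 + \left(B^{2} + 1\right)^{2} + 5 \left(B^{2} + 1\right)\right) 2 B = \left(7 + \left(1 + B^{2}\right)^{2} + 5 \left(1 + B^{2}\right)\right) 2 B = \left(7 + \left(1 + B^{2}\right)^{2} + \left(5 + 5 B^{2}\right)\right) 2 B = \left(12 + \left(1 + B^{2}\right)^{2} + 5 B^{2}\right) 2 B = 2 B \left(12 + \left(1 + B^{2}\right)^{2} + 5 B^{2}\right)$)
$X{\left(190 \right)} - -34244 = 2 \cdot 190 \left(13 + 190^{4} + 7 \cdot 190^{2}\right) - -34244 = 2 \cdot 190 \left(13 + 1303210000 + 7 \cdot 36100\right) + 34244 = 2 \cdot 190 \left(13 + 1303210000 + 252700\right) + 34244 = 2 \cdot 190 \cdot 1303462713 + 34244 = 495315830940 + 34244 = 495315865184$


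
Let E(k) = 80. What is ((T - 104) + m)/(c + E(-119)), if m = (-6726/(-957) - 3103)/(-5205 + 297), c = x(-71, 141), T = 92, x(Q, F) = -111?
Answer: 5933403/16178404 ≈ 0.36675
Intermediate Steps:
c = -111
m = 329205/521884 (m = (-6726*(-1/957) - 3103)/(-4908) = (2242/319 - 3103)*(-1/4908) = -987615/319*(-1/4908) = 329205/521884 ≈ 0.63080)
((T - 104) + m)/(c + E(-119)) = ((92 - 104) + 329205/521884)/(-111 + 80) = (-12 + 329205/521884)/(-31) = -5933403/521884*(-1/31) = 5933403/16178404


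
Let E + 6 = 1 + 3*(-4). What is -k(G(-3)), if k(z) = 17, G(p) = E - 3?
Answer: -17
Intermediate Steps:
E = -17 (E = -6 + (1 + 3*(-4)) = -6 + (1 - 12) = -6 - 11 = -17)
G(p) = -20 (G(p) = -17 - 3 = -20)
-k(G(-3)) = -1*17 = -17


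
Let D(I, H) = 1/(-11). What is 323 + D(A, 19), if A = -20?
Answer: 3552/11 ≈ 322.91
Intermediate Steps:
D(I, H) = -1/11
323 + D(A, 19) = 323 - 1/11 = 3552/11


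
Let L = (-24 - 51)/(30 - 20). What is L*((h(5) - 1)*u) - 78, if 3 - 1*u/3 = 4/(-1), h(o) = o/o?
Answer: -78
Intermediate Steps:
h(o) = 1
u = 21 (u = 9 - 12/(-1) = 9 - 12*(-1) = 9 - 3*(-4) = 9 + 12 = 21)
L = -15/2 (L = -75/10 = -75*⅒ = -15/2 ≈ -7.5000)
L*((h(5) - 1)*u) - 78 = -15*(1 - 1)*21/2 - 78 = -0*21 - 78 = -15/2*0 - 78 = 0 - 78 = -78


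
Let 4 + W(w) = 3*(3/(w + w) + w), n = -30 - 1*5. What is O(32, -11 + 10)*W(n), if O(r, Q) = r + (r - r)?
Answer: -122224/35 ≈ -3492.1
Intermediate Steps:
n = -35 (n = -30 - 5 = -35)
O(r, Q) = r (O(r, Q) = r + 0 = r)
W(w) = -4 + 3*w + 9/(2*w) (W(w) = -4 + 3*(3/(w + w) + w) = -4 + 3*(3/(2*w) + w) = -4 + 3*(w + 3/(2*w)) = -4 + (3*w + 9/(2*w)) = -4 + 3*w + 9/(2*w))
O(32, -11 + 10)*W(n) = 32*(-4 + 3*(-35) + (9/2)/(-35)) = 32*(-4 - 105 + (9/2)*(-1/35)) = 32*(-4 - 105 - 9/70) = 32*(-7639/70) = -122224/35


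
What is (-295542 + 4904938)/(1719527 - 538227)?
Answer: 1152349/295325 ≈ 3.9020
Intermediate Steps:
(-295542 + 4904938)/(1719527 - 538227) = 4609396/1181300 = 4609396*(1/1181300) = 1152349/295325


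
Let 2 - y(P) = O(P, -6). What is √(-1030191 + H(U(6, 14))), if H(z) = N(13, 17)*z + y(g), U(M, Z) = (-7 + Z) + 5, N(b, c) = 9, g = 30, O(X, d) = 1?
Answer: I*√1030082 ≈ 1014.9*I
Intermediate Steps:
y(P) = 1 (y(P) = 2 - 1*1 = 2 - 1 = 1)
U(M, Z) = -2 + Z
H(z) = 1 + 9*z (H(z) = 9*z + 1 = 1 + 9*z)
√(-1030191 + H(U(6, 14))) = √(-1030191 + (1 + 9*(-2 + 14))) = √(-1030191 + (1 + 9*12)) = √(-1030191 + (1 + 108)) = √(-1030191 + 109) = √(-1030082) = I*√1030082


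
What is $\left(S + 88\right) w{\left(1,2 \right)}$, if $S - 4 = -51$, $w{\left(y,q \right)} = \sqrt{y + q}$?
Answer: $41 \sqrt{3} \approx 71.014$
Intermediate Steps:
$w{\left(y,q \right)} = \sqrt{q + y}$
$S = -47$ ($S = 4 - 51 = -47$)
$\left(S + 88\right) w{\left(1,2 \right)} = \left(-47 + 88\right) \sqrt{2 + 1} = 41 \sqrt{3}$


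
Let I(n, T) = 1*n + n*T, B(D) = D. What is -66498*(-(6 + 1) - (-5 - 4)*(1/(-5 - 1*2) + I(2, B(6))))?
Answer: -54794352/7 ≈ -7.8278e+6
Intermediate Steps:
I(n, T) = n + T*n
-66498*(-(6 + 1) - (-5 - 4)*(1/(-5 - 1*2) + I(2, B(6)))) = -66498*(-(6 + 1) - (-5 - 4)*(1/(-5 - 1*2) + 2*(1 + 6))) = -66498*(-1*7 - (-9)*(1/(-5 - 2) + 2*7)) = -66498*(-7 - (-9)*(1/(-7) + 14)) = -66498*(-7 - (-9)*(-⅐ + 14)) = -66498*(-7 - (-9)*97/7) = -66498*(-7 - 1*(-873/7)) = -66498*(-7 + 873/7) = -66498*824/7 = -54794352/7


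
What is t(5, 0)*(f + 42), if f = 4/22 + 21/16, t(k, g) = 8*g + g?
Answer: 0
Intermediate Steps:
t(k, g) = 9*g
f = 263/176 (f = 4*(1/22) + 21*(1/16) = 2/11 + 21/16 = 263/176 ≈ 1.4943)
t(5, 0)*(f + 42) = (9*0)*(263/176 + 42) = 0*(7655/176) = 0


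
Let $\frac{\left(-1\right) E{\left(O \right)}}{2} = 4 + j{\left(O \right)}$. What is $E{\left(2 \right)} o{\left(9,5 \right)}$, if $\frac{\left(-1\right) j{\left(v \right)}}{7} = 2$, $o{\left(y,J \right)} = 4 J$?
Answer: $400$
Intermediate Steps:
$j{\left(v \right)} = -14$ ($j{\left(v \right)} = \left(-7\right) 2 = -14$)
$E{\left(O \right)} = 20$ ($E{\left(O \right)} = - 2 \left(4 - 14\right) = \left(-2\right) \left(-10\right) = 20$)
$E{\left(2 \right)} o{\left(9,5 \right)} = 20 \cdot 4 \cdot 5 = 20 \cdot 20 = 400$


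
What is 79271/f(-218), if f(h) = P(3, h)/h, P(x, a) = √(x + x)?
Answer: -8640539*√6/3 ≈ -7.0550e+6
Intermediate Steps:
P(x, a) = √2*√x (P(x, a) = √(2*x) = √2*√x)
f(h) = √6/h (f(h) = (√2*√3)/h = √6/h)
79271/f(-218) = 79271/((√6/(-218))) = 79271/((√6*(-1/218))) = 79271/((-√6/218)) = 79271*(-109*√6/3) = -8640539*√6/3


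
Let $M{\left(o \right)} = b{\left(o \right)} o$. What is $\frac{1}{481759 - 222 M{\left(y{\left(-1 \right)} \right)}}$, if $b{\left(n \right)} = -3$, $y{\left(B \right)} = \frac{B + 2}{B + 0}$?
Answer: $\frac{1}{481093} \approx 2.0786 \cdot 10^{-6}$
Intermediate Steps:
$y{\left(B \right)} = \frac{2 + B}{B}$
$M{\left(o \right)} = - 3 o$
$\frac{1}{481759 - 222 M{\left(y{\left(-1 \right)} \right)}} = \frac{1}{481759 - 222 \left(- 3 \frac{2 - 1}{-1}\right)} = \frac{1}{481759 - 222 \left(- 3 \left(\left(-1\right) 1\right)\right)} = \frac{1}{481759 - 222 \left(\left(-3\right) \left(-1\right)\right)} = \frac{1}{481759 - 666} = \frac{1}{481093}$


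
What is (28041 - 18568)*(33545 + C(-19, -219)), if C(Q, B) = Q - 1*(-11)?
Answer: 317696001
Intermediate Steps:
C(Q, B) = 11 + Q (C(Q, B) = Q + 11 = 11 + Q)
(28041 - 18568)*(33545 + C(-19, -219)) = (28041 - 18568)*(33545 + (11 - 19)) = 9473*(33545 - 8) = 9473*33537 = 317696001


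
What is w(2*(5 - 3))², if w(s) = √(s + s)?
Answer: 8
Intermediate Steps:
w(s) = √2*√s (w(s) = √(2*s) = √2*√s)
w(2*(5 - 3))² = (√2*√(2*(5 - 3)))² = (√2*√(2*2))² = (√2*√4)² = (√2*2)² = (2*√2)² = 8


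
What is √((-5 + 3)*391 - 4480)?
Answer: I*√5262 ≈ 72.54*I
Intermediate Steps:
√((-5 + 3)*391 - 4480) = √(-2*391 - 4480) = √(-782 - 4480) = √(-5262) = I*√5262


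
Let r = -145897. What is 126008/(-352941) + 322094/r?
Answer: -132064367630/51493033077 ≈ -2.5647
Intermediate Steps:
126008/(-352941) + 322094/r = 126008/(-352941) + 322094/(-145897) = 126008*(-1/352941) + 322094*(-1/145897) = -126008/352941 - 322094/145897 = -132064367630/51493033077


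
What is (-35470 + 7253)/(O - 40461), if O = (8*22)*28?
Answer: 28217/35533 ≈ 0.79411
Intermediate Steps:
O = 4928 (O = 176*28 = 4928)
(-35470 + 7253)/(O - 40461) = (-35470 + 7253)/(4928 - 40461) = -28217/(-35533) = -28217*(-1/35533) = 28217/35533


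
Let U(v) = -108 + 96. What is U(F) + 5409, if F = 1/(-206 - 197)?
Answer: 5397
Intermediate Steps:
F = -1/403 (F = 1/(-403) = -1/403 ≈ -0.0024814)
U(v) = -12
U(F) + 5409 = -12 + 5409 = 5397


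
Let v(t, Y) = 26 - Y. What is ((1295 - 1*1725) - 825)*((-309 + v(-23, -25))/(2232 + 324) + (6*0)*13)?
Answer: 53965/426 ≈ 126.68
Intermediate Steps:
((1295 - 1*1725) - 825)*((-309 + v(-23, -25))/(2232 + 324) + (6*0)*13) = ((1295 - 1*1725) - 825)*((-309 + (26 - 1*(-25)))/(2232 + 324) + (6*0)*13) = ((1295 - 1725) - 825)*((-309 + (26 + 25))/2556 + 0*13) = (-430 - 825)*((-309 + 51)*(1/2556) + 0) = -1255*(-258*1/2556 + 0) = -1255*(-43/426 + 0) = -1255*(-43/426) = 53965/426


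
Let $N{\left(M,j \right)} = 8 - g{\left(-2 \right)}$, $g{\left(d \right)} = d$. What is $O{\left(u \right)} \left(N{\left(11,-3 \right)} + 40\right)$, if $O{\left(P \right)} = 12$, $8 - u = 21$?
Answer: $600$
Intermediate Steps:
$u = -13$ ($u = 8 - 21 = -13$)
$N{\left(M,j \right)} = 10$ ($N{\left(M,j \right)} = 8 - -2 = 8 + 2 = 10$)
$O{\left(u \right)} \left(N{\left(11,-3 \right)} + 40\right) = 12 \left(10 + 40\right) = 12 \cdot 50 = 600$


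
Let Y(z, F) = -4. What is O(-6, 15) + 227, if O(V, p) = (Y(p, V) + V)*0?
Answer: 227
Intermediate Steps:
O(V, p) = 0 (O(V, p) = (-4 + V)*0 = 0)
O(-6, 15) + 227 = 0 + 227 = 227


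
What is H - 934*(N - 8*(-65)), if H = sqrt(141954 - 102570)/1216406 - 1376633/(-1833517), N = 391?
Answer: -1560090567225/1833517 + 3*sqrt(1094)/608203 ≈ -8.5087e+5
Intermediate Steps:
H = 1376633/1833517 + 3*sqrt(1094)/608203 (H = sqrt(39384)*(1/1216406) - 1376633*(-1/1833517) = (6*sqrt(1094))*(1/1216406) + 1376633/1833517 = 3*sqrt(1094)/608203 + 1376633/1833517 = 1376633/1833517 + 3*sqrt(1094)/608203 ≈ 0.75098)
H - 934*(N - 8*(-65)) = (1376633/1833517 + 3*sqrt(1094)/608203) - 934*(391 - 8*(-65)) = (1376633/1833517 + 3*sqrt(1094)/608203) - 934*(391 + 520) = (1376633/1833517 + 3*sqrt(1094)/608203) - 934*911 = (1376633/1833517 + 3*sqrt(1094)/608203) - 1*850874 = (1376633/1833517 + 3*sqrt(1094)/608203) - 850874 = -1560090567225/1833517 + 3*sqrt(1094)/608203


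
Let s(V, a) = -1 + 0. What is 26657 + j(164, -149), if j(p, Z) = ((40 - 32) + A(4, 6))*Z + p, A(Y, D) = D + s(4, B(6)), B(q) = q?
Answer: 24884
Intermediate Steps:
s(V, a) = -1
A(Y, D) = -1 + D (A(Y, D) = D - 1 = -1 + D)
j(p, Z) = p + 13*Z (j(p, Z) = ((40 - 32) + (-1 + 6))*Z + p = (8 + 5)*Z + p = 13*Z + p = p + 13*Z)
26657 + j(164, -149) = 26657 + (164 + 13*(-149)) = 26657 + (164 - 1937) = 26657 - 1773 = 24884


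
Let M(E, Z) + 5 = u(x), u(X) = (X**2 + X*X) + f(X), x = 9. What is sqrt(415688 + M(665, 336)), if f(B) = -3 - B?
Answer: sqrt(415833) ≈ 644.85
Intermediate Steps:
u(X) = -3 - X + 2*X**2 (u(X) = (X**2 + X*X) + (-3 - X) = (X**2 + X**2) + (-3 - X) = 2*X**2 + (-3 - X) = -3 - X + 2*X**2)
M(E, Z) = 145 (M(E, Z) = -5 + (-3 - 1*9 + 2*9**2) = -5 + (-3 - 9 + 2*81) = -5 + (-3 - 9 + 162) = -5 + 150 = 145)
sqrt(415688 + M(665, 336)) = sqrt(415688 + 145) = sqrt(415833)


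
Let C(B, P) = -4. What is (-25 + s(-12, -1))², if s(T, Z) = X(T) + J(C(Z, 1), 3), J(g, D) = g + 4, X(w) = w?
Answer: 1369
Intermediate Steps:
J(g, D) = 4 + g
s(T, Z) = T (s(T, Z) = T + (4 - 4) = T + 0 = T)
(-25 + s(-12, -1))² = (-25 - 12)² = (-37)² = 1369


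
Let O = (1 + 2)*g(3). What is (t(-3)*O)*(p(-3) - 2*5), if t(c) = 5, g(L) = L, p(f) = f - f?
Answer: -450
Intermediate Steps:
p(f) = 0
O = 9 (O = (1 + 2)*3 = 3*3 = 9)
(t(-3)*O)*(p(-3) - 2*5) = (5*9)*(0 - 2*5) = 45*(0 - 10) = 45*(-10) = -450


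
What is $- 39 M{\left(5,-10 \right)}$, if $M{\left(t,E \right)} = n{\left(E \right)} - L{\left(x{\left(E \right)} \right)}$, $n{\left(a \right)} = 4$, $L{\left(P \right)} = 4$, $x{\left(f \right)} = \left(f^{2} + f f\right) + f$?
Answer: $0$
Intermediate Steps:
$x{\left(f \right)} = f + 2 f^{2}$ ($x{\left(f \right)} = \left(f^{2} + f^{2}\right) + f = 2 f^{2} + f = f + 2 f^{2}$)
$M{\left(t,E \right)} = 0$ ($M{\left(t,E \right)} = 4 - 4 = 0$)
$- 39 M{\left(5,-10 \right)} = \left(-39\right) 0 = 0$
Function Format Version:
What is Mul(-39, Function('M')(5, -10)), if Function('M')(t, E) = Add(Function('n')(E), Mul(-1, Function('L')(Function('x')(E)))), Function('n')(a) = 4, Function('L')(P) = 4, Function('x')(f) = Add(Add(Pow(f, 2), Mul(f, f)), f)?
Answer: 0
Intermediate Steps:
Function('x')(f) = Add(f, Mul(2, Pow(f, 2))) (Function('x')(f) = Add(Add(Pow(f, 2), Pow(f, 2)), f) = Add(Mul(2, Pow(f, 2)), f) = Add(f, Mul(2, Pow(f, 2))))
Function('M')(t, E) = 0 (Function('M')(t, E) = Add(4, Mul(-1, 4)) = Add(4, -4) = 0)
Mul(-39, Function('M')(5, -10)) = Mul(-39, 0) = 0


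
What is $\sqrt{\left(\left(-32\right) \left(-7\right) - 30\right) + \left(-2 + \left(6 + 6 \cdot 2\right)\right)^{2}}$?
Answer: $15 \sqrt{2} \approx 21.213$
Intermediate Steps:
$\sqrt{\left(\left(-32\right) \left(-7\right) - 30\right) + \left(-2 + \left(6 + 6 \cdot 2\right)\right)^{2}} = \sqrt{\left(224 - 30\right) + \left(-2 + \left(6 + 12\right)\right)^{2}} = \sqrt{194 + \left(-2 + 18\right)^{2}} = \sqrt{194 + 16^{2}} = \sqrt{194 + 256} = \sqrt{450} = 15 \sqrt{2}$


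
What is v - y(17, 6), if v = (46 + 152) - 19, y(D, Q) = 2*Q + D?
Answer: 150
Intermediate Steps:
y(D, Q) = D + 2*Q
v = 179 (v = 198 - 19 = 179)
v - y(17, 6) = 179 - (17 + 2*6) = 179 - (17 + 12) = 179 - 1*29 = 179 - 29 = 150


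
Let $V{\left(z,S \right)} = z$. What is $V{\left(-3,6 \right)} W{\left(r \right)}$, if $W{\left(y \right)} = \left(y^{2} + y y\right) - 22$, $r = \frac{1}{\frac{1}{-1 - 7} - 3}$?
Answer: $\frac{40866}{625} \approx 65.386$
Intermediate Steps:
$r = - \frac{8}{25}$ ($r = \frac{1}{\frac{1}{-8} - 3} = \frac{1}{- \frac{1}{8} - 3} = \frac{1}{- \frac{25}{8}} = - \frac{8}{25} \approx -0.32$)
$W{\left(y \right)} = -22 + 2 y^{2}$ ($W{\left(y \right)} = \left(y^{2} + y^{2}\right) - 22 = 2 y^{2} - 22 = -22 + 2 y^{2}$)
$V{\left(-3,6 \right)} W{\left(r \right)} = - 3 \left(-22 + 2 \left(- \frac{8}{25}\right)^{2}\right) = - 3 \left(-22 + 2 \cdot \frac{64}{625}\right) = - 3 \left(-22 + \frac{128}{625}\right) = \left(-3\right) \left(- \frac{13622}{625}\right) = \frac{40866}{625}$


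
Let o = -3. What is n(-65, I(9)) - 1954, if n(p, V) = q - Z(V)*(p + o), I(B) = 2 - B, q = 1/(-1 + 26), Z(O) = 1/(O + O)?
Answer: -342793/175 ≈ -1958.8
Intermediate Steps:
Z(O) = 1/(2*O)
q = 1/25 ≈ 0.040000
n(p, V) = 1/25 - (-3 + p)/(2*V) (n(p, V) = 1/25 - 1/(2*V)*(p - 3) = 1/25 - 1/(2*V)*(-3 + p) = 1/25 - (-3 + p)/(2*V))
n(-65, I(9)) - 1954 = (75 - 25*(-65) + 2*(2 - 1*9))/(50*(2 - 1*9)) - 1954 = (75 + 1625 + 2*(2 - 9))/(50*(2 - 9)) - 1954 = (1/50)*(75 + 1625 + 2*(-7))/(-7) - 1954 = (1/50)*(-⅐)*(75 + 1625 - 14) - 1954 = (1/50)*(-⅐)*1686 - 1954 = -843/175 - 1954 = -342793/175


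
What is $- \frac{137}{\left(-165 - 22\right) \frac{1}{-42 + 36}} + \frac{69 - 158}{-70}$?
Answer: $- \frac{40897}{13090} \approx -3.1243$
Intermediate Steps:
$- \frac{137}{\left(-165 - 22\right) \frac{1}{-42 + 36}} + \frac{69 - 158}{-70} = - \frac{137}{\left(-187\right) \frac{1}{-6}} - - \frac{89}{70} = - \frac{137}{\left(-187\right) \left(- \frac{1}{6}\right)} + \frac{89}{70} = - \frac{137}{\frac{187}{6}} + \frac{89}{70} = \left(-137\right) \frac{6}{187} + \frac{89}{70} = - \frac{822}{187} + \frac{89}{70} = - \frac{40897}{13090}$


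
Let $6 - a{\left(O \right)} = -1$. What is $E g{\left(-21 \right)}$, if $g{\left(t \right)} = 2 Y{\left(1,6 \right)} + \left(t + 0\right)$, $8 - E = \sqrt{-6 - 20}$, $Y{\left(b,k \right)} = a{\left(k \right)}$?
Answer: $-56 + 7 i \sqrt{26} \approx -56.0 + 35.693 i$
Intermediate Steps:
$a{\left(O \right)} = 7$ ($a{\left(O \right)} = 6 - -1 = 6 + 1 = 7$)
$Y{\left(b,k \right)} = 7$
$E = 8 - i \sqrt{26}$ ($E = 8 - \sqrt{-6 - 20} = 8 - \sqrt{-26} = 8 - i \sqrt{26} \approx 8.0 - 5.099 i$)
$g{\left(t \right)} = 14 + t$ ($g{\left(t \right)} = 2 \cdot 7 + \left(t + 0\right) = 14 + t$)
$E g{\left(-21 \right)} = \left(8 - i \sqrt{26}\right) \left(14 - 21\right) = \left(8 - i \sqrt{26}\right) \left(-7\right) = -56 + 7 i \sqrt{26}$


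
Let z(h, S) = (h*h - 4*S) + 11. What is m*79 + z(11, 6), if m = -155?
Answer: -12137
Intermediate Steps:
z(h, S) = 11 + h² - 4*S (z(h, S) = (h² - 4*S) + 11 = 11 + h² - 4*S)
m*79 + z(11, 6) = -155*79 + (11 + 11² - 4*6) = -12245 + (11 + 121 - 24) = -12245 + 108 = -12137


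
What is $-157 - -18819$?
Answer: $18662$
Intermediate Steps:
$-157 - -18819 = -157 + 18819 = 18662$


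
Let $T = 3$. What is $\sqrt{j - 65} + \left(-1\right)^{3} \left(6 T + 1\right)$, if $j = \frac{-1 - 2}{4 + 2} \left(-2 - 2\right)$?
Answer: $-19 + 3 i \sqrt{7} \approx -19.0 + 7.9373 i$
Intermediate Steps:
$j = 2$ ($j = - \frac{3}{6} \left(-4\right) = \left(-3\right) \frac{1}{6} \left(-4\right) = \left(- \frac{1}{2}\right) \left(-4\right) = 2$)
$\sqrt{j - 65} + \left(-1\right)^{3} \left(6 T + 1\right) = \sqrt{2 - 65} + \left(-1\right)^{3} \left(6 \cdot 3 + 1\right) = \sqrt{-63} - \left(18 + 1\right) = 3 i \sqrt{7} - 19 = -19 + 3 i \sqrt{7}$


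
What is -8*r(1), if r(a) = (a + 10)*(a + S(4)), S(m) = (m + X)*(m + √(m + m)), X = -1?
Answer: -1144 - 528*√2 ≈ -1890.7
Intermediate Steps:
S(m) = (-1 + m)*(m + √2*√m) (S(m) = (m - 1)*(m + √(m + m)) = (-1 + m)*(m + √(2*m)) = (-1 + m)*(m + √2*√m))
r(a) = (10 + a)*(12 + a + 6*√2) (r(a) = (a + 10)*(a + (4² - 1*4 + √2*4^(3/2) - √2*√4)) = (10 + a)*(a + (16 - 4 + √2*8 - 1*√2*2)) = (10 + a)*(a + (16 - 4 + 8*√2 - 2*√2)) = (10 + a)*(a + (12 + 6*√2)) = (10 + a)*(12 + a + 6*√2))
-8*r(1) = -8*(120 + 1² + 22*1 + 60*√2 + 6*1*√2) = -8*(120 + 1 + 22 + 60*√2 + 6*√2) = -8*(143 + 66*√2) = -1144 - 528*√2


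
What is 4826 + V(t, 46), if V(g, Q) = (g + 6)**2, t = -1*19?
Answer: 4995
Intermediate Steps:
t = -19
V(g, Q) = (6 + g)**2
4826 + V(t, 46) = 4826 + (6 - 19)**2 = 4826 + (-13)**2 = 4826 + 169 = 4995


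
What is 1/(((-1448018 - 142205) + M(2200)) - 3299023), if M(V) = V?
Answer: -1/4887046 ≈ -2.0462e-7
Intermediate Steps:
1/(((-1448018 - 142205) + M(2200)) - 3299023) = 1/(((-1448018 - 142205) + 2200) - 3299023) = 1/((-1590223 + 2200) - 3299023) = 1/(-1588023 - 3299023) = 1/(-4887046) = -1/4887046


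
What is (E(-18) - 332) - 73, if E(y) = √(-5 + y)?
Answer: -405 + I*√23 ≈ -405.0 + 4.7958*I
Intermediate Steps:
(E(-18) - 332) - 73 = (√(-5 - 18) - 332) - 73 = (√(-23) - 332) - 73 = (I*√23 - 332) - 73 = (-332 + I*√23) - 73 = -405 + I*√23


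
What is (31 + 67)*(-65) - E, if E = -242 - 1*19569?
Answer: 13441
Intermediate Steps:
E = -19811 (E = -242 - 19569 = -19811)
(31 + 67)*(-65) - E = (31 + 67)*(-65) - 1*(-19811) = 98*(-65) + 19811 = -6370 + 19811 = 13441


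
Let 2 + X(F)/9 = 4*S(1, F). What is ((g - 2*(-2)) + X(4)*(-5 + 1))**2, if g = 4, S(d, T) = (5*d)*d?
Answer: 409600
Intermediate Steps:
S(d, T) = 5*d**2
X(F) = 162 (X(F) = -18 + 9*(4*(5*1**2)) = -18 + 9*(4*(5*1)) = -18 + 9*(4*5) = -18 + 9*20 = -18 + 180 = 162)
((g - 2*(-2)) + X(4)*(-5 + 1))**2 = ((4 - 2*(-2)) + 162*(-5 + 1))**2 = ((4 + 4) + 162*(-4))**2 = (8 - 648)**2 = (-640)**2 = 409600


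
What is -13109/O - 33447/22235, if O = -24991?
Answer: -544395362/555674885 ≈ -0.97970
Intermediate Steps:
-13109/O - 33447/22235 = -13109/(-24991) - 33447/22235 = -13109*(-1/24991) - 33447*1/22235 = 13109/24991 - 33447/22235 = -544395362/555674885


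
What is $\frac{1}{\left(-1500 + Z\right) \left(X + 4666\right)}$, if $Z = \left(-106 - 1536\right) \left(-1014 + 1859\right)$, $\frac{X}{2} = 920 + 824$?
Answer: $- \frac{1}{11325824460} \approx -8.8294 \cdot 10^{-11}$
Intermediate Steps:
$X = 3488$ ($X = 2 \left(920 + 824\right) = 2 \cdot 1744 = 3488$)
$Z = -1387490$ ($Z = \left(-1642\right) 845 = -1387490$)
$\frac{1}{\left(-1500 + Z\right) \left(X + 4666\right)} = \frac{1}{\left(-1500 - 1387490\right) \left(3488 + 4666\right)} = \frac{1}{\left(-1388990\right) 8154} = \frac{1}{-11325824460} = - \frac{1}{11325824460}$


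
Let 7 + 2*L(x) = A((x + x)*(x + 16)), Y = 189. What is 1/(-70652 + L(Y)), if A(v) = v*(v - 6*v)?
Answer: -2/30023641811 ≈ -6.6614e-11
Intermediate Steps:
A(v) = -5*v**2 (A(v) = v*(-5*v) = -5*v**2)
L(x) = -7/2 - 10*x**2*(16 + x)**2 (L(x) = -7/2 + (-5*(x + 16)**2*(x + x)**2)/2 = -7/2 + (-5*4*x**2*(16 + x)**2)/2 = -7/2 + (-20*x**2*(16 + x)**2)/2 = -7/2 - 10*x**2*(16 + x)**2)
1/(-70652 + L(Y)) = 1/(-70652 + (-7/2 - 10*189**2*(16 + 189)**2)) = 1/(-70652 + (-7/2 - 10*35721*205**2)) = 1/(-70652 + (-7/2 - 10*35721*42025)) = 1/(-70652 + (-7/2 - 15011750250)) = 1/(-70652 - 30023500507/2) = 1/(-30023641811/2) = -2/30023641811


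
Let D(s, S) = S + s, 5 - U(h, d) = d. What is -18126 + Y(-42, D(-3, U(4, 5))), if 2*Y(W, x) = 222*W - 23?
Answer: -45599/2 ≈ -22800.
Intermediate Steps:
U(h, d) = 5 - d
Y(W, x) = -23/2 + 111*W (Y(W, x) = (222*W - 23)/2 = (-23 + 222*W)/2 = -23/2 + 111*W)
-18126 + Y(-42, D(-3, U(4, 5))) = -18126 + (-23/2 + 111*(-42)) = -18126 + (-23/2 - 4662) = -18126 - 9347/2 = -45599/2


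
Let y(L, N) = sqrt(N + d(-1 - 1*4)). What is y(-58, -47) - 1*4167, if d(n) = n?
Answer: -4167 + 2*I*sqrt(13) ≈ -4167.0 + 7.2111*I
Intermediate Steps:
y(L, N) = sqrt(-5 + N) (y(L, N) = sqrt(N + (-1 - 1*4)) = sqrt(N + (-1 - 4)) = sqrt(N - 5) = sqrt(-5 + N))
y(-58, -47) - 1*4167 = sqrt(-5 - 47) - 1*4167 = sqrt(-52) - 4167 = 2*I*sqrt(13) - 4167 = -4167 + 2*I*sqrt(13)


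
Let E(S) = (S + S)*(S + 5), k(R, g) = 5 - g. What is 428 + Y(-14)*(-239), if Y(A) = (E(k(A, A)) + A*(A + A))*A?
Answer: 4363612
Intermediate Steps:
E(S) = 2*S*(5 + S) (E(S) = (2*S)*(5 + S) = 2*S*(5 + S))
Y(A) = A*(2*A² + 2*(5 - A)*(10 - A)) (Y(A) = (2*(5 - A)*(5 + (5 - A)) + A*(A + A))*A = (2*(5 - A)*(10 - A) + A*(2*A))*A = (2*(5 - A)*(10 - A) + 2*A²)*A = (2*A² + 2*(5 - A)*(10 - A))*A = A*(2*A² + 2*(5 - A)*(10 - A)))
428 + Y(-14)*(-239) = 428 + (2*(-14)*((-14)² + (-10 - 14)*(-5 - 14)))*(-239) = 428 + (2*(-14)*(196 - 24*(-19)))*(-239) = 428 + (2*(-14)*(196 + 456))*(-239) = 428 + (2*(-14)*652)*(-239) = 428 - 18256*(-239) = 428 + 4363184 = 4363612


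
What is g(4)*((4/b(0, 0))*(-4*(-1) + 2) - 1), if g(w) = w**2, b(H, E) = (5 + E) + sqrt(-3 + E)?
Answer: 368/7 - 96*I*sqrt(3)/7 ≈ 52.571 - 23.754*I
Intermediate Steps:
b(H, E) = 5 + E + sqrt(-3 + E)
g(4)*((4/b(0, 0))*(-4*(-1) + 2) - 1) = 4**2*((4/(5 + 0 + sqrt(-3 + 0)))*(-4*(-1) + 2) - 1) = 16*((4/(5 + 0 + sqrt(-3)))*(4 + 2) - 1) = 16*((4/(5 + 0 + I*sqrt(3)))*6 - 1) = 16*((4/(5 + I*sqrt(3)))*6 - 1) = 16*(24/(5 + I*sqrt(3)) - 1) = 16*(-1 + 24/(5 + I*sqrt(3))) = -16 + 384/(5 + I*sqrt(3))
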